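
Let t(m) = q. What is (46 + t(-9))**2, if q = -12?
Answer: 1156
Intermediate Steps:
t(m) = -12
(46 + t(-9))**2 = (46 - 12)**2 = 34**2 = 1156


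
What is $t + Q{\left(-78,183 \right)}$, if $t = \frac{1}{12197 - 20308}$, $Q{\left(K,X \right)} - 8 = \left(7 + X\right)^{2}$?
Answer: $\frac{292871987}{8111} \approx 36108.0$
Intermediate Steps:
$Q{\left(K,X \right)} = 8 + \left(7 + X\right)^{2}$
$t = - \frac{1}{8111}$ ($t = \frac{1}{-8111} = - \frac{1}{8111} \approx -0.00012329$)
$t + Q{\left(-78,183 \right)} = - \frac{1}{8111} + \left(8 + \left(7 + 183\right)^{2}\right) = - \frac{1}{8111} + \left(8 + 190^{2}\right) = - \frac{1}{8111} + \left(8 + 36100\right) = - \frac{1}{8111} + 36108 = \frac{292871987}{8111}$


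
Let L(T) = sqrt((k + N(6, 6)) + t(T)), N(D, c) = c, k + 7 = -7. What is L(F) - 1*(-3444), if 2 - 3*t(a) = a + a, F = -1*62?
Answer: 3444 + sqrt(34) ≈ 3449.8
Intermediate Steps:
k = -14 (k = -7 - 7 = -14)
F = -62
t(a) = 2/3 - 2*a/3 (t(a) = 2/3 - (a + a)/3 = 2/3 - 2*a/3)
L(T) = sqrt(-22/3 - 2*T/3) (L(T) = sqrt((-14 + 6) + (2/3 - 2*T/3)) = sqrt(-8 + (2/3 - 2*T/3)) = sqrt(-22/3 - 2*T/3))
L(F) - 1*(-3444) = sqrt(-66 - 6*(-62))/3 - 1*(-3444) = sqrt(-66 + 372)/3 + 3444 = sqrt(306)/3 + 3444 = (3*sqrt(34))/3 + 3444 = sqrt(34) + 3444 = 3444 + sqrt(34)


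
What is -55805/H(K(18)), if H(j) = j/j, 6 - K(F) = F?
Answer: -55805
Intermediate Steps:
K(F) = 6 - F
H(j) = 1
-55805/H(K(18)) = -55805/1 = -55805*1 = -55805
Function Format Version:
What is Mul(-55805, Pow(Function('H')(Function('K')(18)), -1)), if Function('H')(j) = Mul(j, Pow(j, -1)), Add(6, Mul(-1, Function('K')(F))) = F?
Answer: -55805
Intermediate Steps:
Function('K')(F) = Add(6, Mul(-1, F))
Function('H')(j) = 1
Mul(-55805, Pow(Function('H')(Function('K')(18)), -1)) = Mul(-55805, Pow(1, -1)) = Mul(-55805, 1) = -55805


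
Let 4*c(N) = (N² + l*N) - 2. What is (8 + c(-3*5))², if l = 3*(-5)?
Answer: 14400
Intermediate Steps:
l = -15
c(N) = -½ - 15*N/4 + N²/4 (c(N) = ((N² - 15*N) - 2)/4 = (-2 + N² - 15*N)/4 = -½ - 15*N/4 + N²/4)
(8 + c(-3*5))² = (8 + (-½ - (-45)*5/4 + (-3*5)²/4))² = (8 + (-½ - 15/4*(-15) + (¼)*(-15)²))² = (8 + (-½ + 225/4 + (¼)*225))² = (8 + (-½ + 225/4 + 225/4))² = (8 + 112)² = 120² = 14400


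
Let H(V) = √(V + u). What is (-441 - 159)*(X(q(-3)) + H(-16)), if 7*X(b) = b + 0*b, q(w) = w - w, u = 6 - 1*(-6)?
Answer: -1200*I ≈ -1200.0*I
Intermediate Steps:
u = 12 (u = 6 + 6 = 12)
H(V) = √(12 + V) (H(V) = √(V + 12) = √(12 + V))
q(w) = 0
X(b) = b/7 (X(b) = (b + 0*b)/7 = (b + 0)/7 = b/7)
(-441 - 159)*(X(q(-3)) + H(-16)) = (-441 - 159)*((⅐)*0 + √(12 - 16)) = -600*(0 + √(-4)) = -600*(0 + 2*I) = -1200*I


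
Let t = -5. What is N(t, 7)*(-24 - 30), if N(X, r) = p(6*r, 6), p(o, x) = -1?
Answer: 54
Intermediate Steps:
N(X, r) = -1
N(t, 7)*(-24 - 30) = -(-24 - 30) = -1*(-54) = 54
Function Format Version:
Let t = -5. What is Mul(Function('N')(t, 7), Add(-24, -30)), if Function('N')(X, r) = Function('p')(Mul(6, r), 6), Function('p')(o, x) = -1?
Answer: 54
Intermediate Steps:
Function('N')(X, r) = -1
Mul(Function('N')(t, 7), Add(-24, -30)) = Mul(-1, Add(-24, -30)) = Mul(-1, -54) = 54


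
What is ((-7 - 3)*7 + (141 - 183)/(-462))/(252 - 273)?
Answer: 769/231 ≈ 3.3290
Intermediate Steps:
((-7 - 3)*7 + (141 - 183)/(-462))/(252 - 273) = (-10*7 - 42*(-1/462))/(-21) = -(-70 + 1/11)/21 = -1/21*(-769/11) = 769/231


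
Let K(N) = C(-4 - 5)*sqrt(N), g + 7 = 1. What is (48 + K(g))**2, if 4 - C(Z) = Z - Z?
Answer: 2208 + 384*I*sqrt(6) ≈ 2208.0 + 940.6*I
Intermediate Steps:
g = -6 (g = -7 + 1 = -6)
C(Z) = 4 (C(Z) = 4 - (Z - Z) = 4 - 1*0 = 4 + 0 = 4)
K(N) = 4*sqrt(N)
(48 + K(g))**2 = (48 + 4*sqrt(-6))**2 = (48 + 4*(I*sqrt(6)))**2 = (48 + 4*I*sqrt(6))**2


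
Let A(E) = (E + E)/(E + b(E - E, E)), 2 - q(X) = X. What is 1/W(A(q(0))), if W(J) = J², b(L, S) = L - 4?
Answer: ¼ ≈ 0.25000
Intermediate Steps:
b(L, S) = -4 + L
q(X) = 2 - X
A(E) = 2*E/(-4 + E) (A(E) = (E + E)/(E + (-4 + (E - E))) = (2*E)/(E + (-4 + 0)) = (2*E)/(E - 4) = (2*E)/(-4 + E) = 2*E/(-4 + E))
1/W(A(q(0))) = 1/((2*(2 - 1*0)/(-4 + (2 - 1*0)))²) = 1/((2*(2 + 0)/(-4 + (2 + 0)))²) = 1/((2*2/(-4 + 2))²) = 1/((2*2/(-2))²) = 1/((2*2*(-½))²) = 1/((-2)²) = 1/4 = ¼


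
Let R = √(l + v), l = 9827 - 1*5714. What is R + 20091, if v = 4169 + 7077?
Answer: 20091 + √15359 ≈ 20215.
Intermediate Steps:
l = 4113 (l = 9827 - 5714 = 4113)
v = 11246
R = √15359 (R = √(4113 + 11246) = √15359 ≈ 123.93)
R + 20091 = √15359 + 20091 = 20091 + √15359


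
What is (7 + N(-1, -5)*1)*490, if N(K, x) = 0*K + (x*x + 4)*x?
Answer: -67620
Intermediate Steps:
N(K, x) = x*(4 + x**2) (N(K, x) = 0 + (x**2 + 4)*x = 0 + (4 + x**2)*x = 0 + x*(4 + x**2) = x*(4 + x**2))
(7 + N(-1, -5)*1)*490 = (7 - 5*(4 + (-5)**2)*1)*490 = (7 - 5*(4 + 25)*1)*490 = (7 - 5*29*1)*490 = (7 - 145*1)*490 = (7 - 145)*490 = -138*490 = -67620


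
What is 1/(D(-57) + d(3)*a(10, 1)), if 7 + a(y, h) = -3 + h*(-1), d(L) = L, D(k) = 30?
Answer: -⅓ ≈ -0.33333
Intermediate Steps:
a(y, h) = -10 - h (a(y, h) = -7 + (-3 + h*(-1)) = -7 + (-3 - h) = -10 - h)
1/(D(-57) + d(3)*a(10, 1)) = 1/(30 + 3*(-10 - 1*1)) = 1/(30 + 3*(-10 - 1)) = 1/(30 + 3*(-11)) = 1/(30 - 33) = 1/(-3) = -⅓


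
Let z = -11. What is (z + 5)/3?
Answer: -2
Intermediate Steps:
(z + 5)/3 = (-11 + 5)/3 = (⅓)*(-6) = -2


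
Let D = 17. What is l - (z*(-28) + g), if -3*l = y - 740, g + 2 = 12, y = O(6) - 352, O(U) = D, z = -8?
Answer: 373/3 ≈ 124.33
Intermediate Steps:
O(U) = 17
y = -335 (y = 17 - 352 = -335)
g = 10 (g = -2 + 12 = 10)
l = 1075/3 (l = -(-335 - 740)/3 = -⅓*(-1075) = 1075/3 ≈ 358.33)
l - (z*(-28) + g) = 1075/3 - (-8*(-28) + 10) = 1075/3 - (224 + 10) = 1075/3 - 1*234 = 1075/3 - 234 = 373/3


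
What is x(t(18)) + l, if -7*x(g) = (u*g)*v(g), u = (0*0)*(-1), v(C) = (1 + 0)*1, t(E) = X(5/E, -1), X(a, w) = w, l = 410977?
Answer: 410977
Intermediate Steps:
t(E) = -1
v(C) = 1 (v(C) = 1*1 = 1)
u = 0 (u = 0*(-1) = 0)
x(g) = 0 (x(g) = -0*g/7 = -0 = -⅐*0 = 0)
x(t(18)) + l = 0 + 410977 = 410977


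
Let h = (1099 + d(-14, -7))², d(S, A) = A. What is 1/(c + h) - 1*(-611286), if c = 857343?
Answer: 1253018321803/2049807 ≈ 6.1129e+5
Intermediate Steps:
h = 1192464 (h = (1099 - 7)² = 1092² = 1192464)
1/(c + h) - 1*(-611286) = 1/(857343 + 1192464) - 1*(-611286) = 1/2049807 + 611286 = 1253018321803/2049807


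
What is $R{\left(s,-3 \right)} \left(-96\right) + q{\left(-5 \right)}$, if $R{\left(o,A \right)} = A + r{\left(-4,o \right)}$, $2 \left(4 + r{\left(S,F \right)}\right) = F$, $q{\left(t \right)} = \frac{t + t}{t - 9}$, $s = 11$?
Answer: $\frac{1013}{7} \approx 144.71$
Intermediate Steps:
$q{\left(t \right)} = \frac{2 t}{-9 + t}$
$r{\left(S,F \right)} = -4 + \frac{F}{2}$
$R{\left(o,A \right)} = -4 + A + \frac{o}{2}$ ($R{\left(o,A \right)} = A + \left(-4 + \frac{o}{2}\right) = -4 + A + \frac{o}{2}$)
$R{\left(s,-3 \right)} \left(-96\right) + q{\left(-5 \right)} = \left(-4 - 3 + \frac{1}{2} \cdot 11\right) \left(-96\right) + 2 \left(-5\right) \frac{1}{-9 - 5} = \left(-4 - 3 + \frac{11}{2}\right) \left(-96\right) + 2 \left(-5\right) \frac{1}{-14} = \left(- \frac{3}{2}\right) \left(-96\right) + 2 \left(-5\right) \left(- \frac{1}{14}\right) = 144 + \frac{5}{7} = \frac{1013}{7}$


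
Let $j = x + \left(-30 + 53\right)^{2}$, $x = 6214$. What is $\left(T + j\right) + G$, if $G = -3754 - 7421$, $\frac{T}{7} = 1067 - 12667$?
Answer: $-85632$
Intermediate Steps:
$T = -81200$ ($T = 7 \left(1067 - 12667\right) = 7 \left(-11600\right) = -81200$)
$j = 6743$ ($j = 6214 + \left(-30 + 53\right)^{2} = 6214 + 23^{2} = 6214 + 529 = 6743$)
$G = -11175$ ($G = -3754 - 7421 = -11175$)
$\left(T + j\right) + G = \left(-81200 + 6743\right) - 11175 = -74457 - 11175 = -85632$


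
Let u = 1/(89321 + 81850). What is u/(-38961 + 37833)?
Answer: -1/193080888 ≈ -5.1792e-9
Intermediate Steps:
u = 1/171171 ≈ 5.8421e-6
u/(-38961 + 37833) = 1/(171171*(-38961 + 37833)) = (1/171171)/(-1128) = (1/171171)*(-1/1128) = -1/193080888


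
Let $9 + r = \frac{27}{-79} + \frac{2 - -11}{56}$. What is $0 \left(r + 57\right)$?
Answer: $0$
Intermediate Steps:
$r = - \frac{40301}{4424}$ ($r = -9 + \left(\frac{27}{-79} + \frac{2 - -11}{56}\right) = -9 + \left(27 \left(- \frac{1}{79}\right) + \left(2 + 11\right) \frac{1}{56}\right) = -9 + \left(- \frac{27}{79} + 13 \cdot \frac{1}{56}\right) = -9 + \left(- \frac{27}{79} + \frac{13}{56}\right) = -9 - \frac{485}{4424} = - \frac{40301}{4424} \approx -9.1096$)
$0 \left(r + 57\right) = 0 \left(- \frac{40301}{4424} + 57\right) = 0 \cdot \frac{211867}{4424} = 0$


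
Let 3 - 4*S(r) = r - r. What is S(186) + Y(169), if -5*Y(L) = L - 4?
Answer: -129/4 ≈ -32.250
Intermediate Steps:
Y(L) = ⅘ - L/5 (Y(L) = -(L - 4)/5 = -(-4 + L)/5 = ⅘ - L/5)
S(r) = ¾ (S(r) = ¾ - (r - r)/4 = ¾ - ¼*0 = ¾ + 0 = ¾)
S(186) + Y(169) = ¾ + (⅘ - ⅕*169) = ¾ + (⅘ - 169/5) = ¾ - 33 = -129/4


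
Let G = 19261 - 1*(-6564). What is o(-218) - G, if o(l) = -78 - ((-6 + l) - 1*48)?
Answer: -25631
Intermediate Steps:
G = 25825 (G = 19261 + 6564 = 25825)
o(l) = -24 - l (o(l) = -78 - ((-6 + l) - 48) = -78 - (-54 + l) = -78 + (54 - l) = -24 - l)
o(-218) - G = (-24 - 1*(-218)) - 1*25825 = (-24 + 218) - 25825 = 194 - 25825 = -25631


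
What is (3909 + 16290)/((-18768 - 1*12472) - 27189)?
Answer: -20199/58429 ≈ -0.34570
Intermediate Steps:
(3909 + 16290)/((-18768 - 1*12472) - 27189) = 20199/((-18768 - 12472) - 27189) = 20199/(-31240 - 27189) = 20199/(-58429) = 20199*(-1/58429) = -20199/58429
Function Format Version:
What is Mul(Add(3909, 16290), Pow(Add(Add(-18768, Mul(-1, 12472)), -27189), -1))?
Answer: Rational(-20199, 58429) ≈ -0.34570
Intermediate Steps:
Mul(Add(3909, 16290), Pow(Add(Add(-18768, Mul(-1, 12472)), -27189), -1)) = Mul(20199, Pow(Add(Add(-18768, -12472), -27189), -1)) = Mul(20199, Pow(Add(-31240, -27189), -1)) = Mul(20199, Pow(-58429, -1)) = Mul(20199, Rational(-1, 58429)) = Rational(-20199, 58429)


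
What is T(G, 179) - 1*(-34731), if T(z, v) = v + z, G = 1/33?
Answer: 1152031/33 ≈ 34910.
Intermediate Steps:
G = 1/33 ≈ 0.030303
T(G, 179) - 1*(-34731) = (179 + 1/33) - 1*(-34731) = 5908/33 + 34731 = 1152031/33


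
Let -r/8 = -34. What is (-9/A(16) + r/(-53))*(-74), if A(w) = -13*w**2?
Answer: 33475343/88192 ≈ 379.57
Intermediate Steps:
r = 272 (r = -8*(-34) = 272)
(-9/A(16) + r/(-53))*(-74) = (-9/((-13*16**2)) + 272/(-53))*(-74) = (-9/((-13*256)) + 272*(-1/53))*(-74) = (-9/(-3328) - 272/53)*(-74) = (-9*(-1/3328) - 272/53)*(-74) = (9/3328 - 272/53)*(-74) = -904739/176384*(-74) = 33475343/88192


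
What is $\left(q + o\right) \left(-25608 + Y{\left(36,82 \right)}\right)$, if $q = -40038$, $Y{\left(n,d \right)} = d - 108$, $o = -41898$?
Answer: $2100347424$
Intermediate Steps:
$Y{\left(n,d \right)} = -108 + d$
$\left(q + o\right) \left(-25608 + Y{\left(36,82 \right)}\right) = \left(-40038 - 41898\right) \left(-25608 + \left(-108 + 82\right)\right) = - 81936 \left(-25608 - 26\right) = \left(-81936\right) \left(-25634\right) = 2100347424$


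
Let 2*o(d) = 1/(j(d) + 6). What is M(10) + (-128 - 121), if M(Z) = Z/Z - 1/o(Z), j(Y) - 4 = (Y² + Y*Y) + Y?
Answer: -688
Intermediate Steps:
j(Y) = 4 + Y + 2*Y² (j(Y) = 4 + ((Y² + Y*Y) + Y) = 4 + ((Y² + Y²) + Y) = 4 + (2*Y² + Y) = 4 + (Y + 2*Y²) = 4 + Y + 2*Y²)
o(d) = 1/(2*(10 + d + 2*d²)) (o(d) = 1/(2*((4 + d + 2*d²) + 6)) = 1/(2*(10 + d + 2*d²)))
M(Z) = -19 - 4*Z² - 2*Z (M(Z) = Z/Z - 1/(1/(2*(10 + Z + 2*Z²))) = 1 - (20 + 2*Z + 4*Z²) = 1 + (-20 - 4*Z² - 2*Z) = -19 - 4*Z² - 2*Z)
M(10) + (-128 - 121) = (-19 - 4*10² - 2*10) + (-128 - 121) = (-19 - 4*100 - 20) - 249 = (-19 - 400 - 20) - 249 = -439 - 249 = -688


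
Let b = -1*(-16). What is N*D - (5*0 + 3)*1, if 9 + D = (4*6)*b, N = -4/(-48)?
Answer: 113/4 ≈ 28.250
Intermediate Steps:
b = 16
N = 1/12 (N = -4*(-1/48) = 1/12 ≈ 0.083333)
D = 375 (D = -9 + (4*6)*16 = -9 + 24*16 = -9 + 384 = 375)
N*D - (5*0 + 3)*1 = (1/12)*375 - (5*0 + 3)*1 = 125/4 - (0 + 3)*1 = 125/4 - 1*3*1 = 125/4 - 3*1 = 125/4 - 3 = 113/4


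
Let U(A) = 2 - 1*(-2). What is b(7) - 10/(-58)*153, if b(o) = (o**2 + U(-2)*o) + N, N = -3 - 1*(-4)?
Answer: 3027/29 ≈ 104.38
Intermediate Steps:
N = 1 (N = -3 + 4 = 1)
U(A) = 4 (U(A) = 2 + 2 = 4)
b(o) = 1 + o**2 + 4*o (b(o) = (o**2 + 4*o) + 1 = 1 + o**2 + 4*o)
b(7) - 10/(-58)*153 = (1 + 7**2 + 4*7) - 10/(-58)*153 = (1 + 49 + 28) - 10*(-1/58)*153 = 78 + (5/29)*153 = 78 + 765/29 = 3027/29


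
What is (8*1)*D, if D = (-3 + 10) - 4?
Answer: 24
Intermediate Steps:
D = 3 (D = 7 - 4 = 3)
(8*1)*D = (8*1)*3 = 8*3 = 24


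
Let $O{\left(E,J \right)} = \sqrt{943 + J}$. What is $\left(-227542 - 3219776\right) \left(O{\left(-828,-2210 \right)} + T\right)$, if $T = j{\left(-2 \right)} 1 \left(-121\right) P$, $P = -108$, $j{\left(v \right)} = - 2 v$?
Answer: $-180198206496 - 3447318 i \sqrt{1267} \approx -1.802 \cdot 10^{11} - 1.2271 \cdot 10^{8} i$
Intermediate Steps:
$T = 52272$ ($T = \left(-2\right) \left(-2\right) 1 \left(-121\right) \left(-108\right) = 4 \cdot 1 \left(-121\right) \left(-108\right) = 4 \left(-121\right) \left(-108\right) = \left(-484\right) \left(-108\right) = 52272$)
$\left(-227542 - 3219776\right) \left(O{\left(-828,-2210 \right)} + T\right) = \left(-227542 - 3219776\right) \left(\sqrt{943 - 2210} + 52272\right) = - 3447318 \left(\sqrt{-1267} + 52272\right) = - 3447318 \left(i \sqrt{1267} + 52272\right) = - 3447318 \left(52272 + i \sqrt{1267}\right) = -180198206496 - 3447318 i \sqrt{1267}$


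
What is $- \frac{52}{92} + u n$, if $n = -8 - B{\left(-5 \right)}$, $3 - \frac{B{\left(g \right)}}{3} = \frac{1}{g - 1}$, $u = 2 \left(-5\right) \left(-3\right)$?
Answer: $- \frac{12088}{23} \approx -525.57$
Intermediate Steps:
$u = 30$ ($u = \left(-10\right) \left(-3\right) = 30$)
$B{\left(g \right)} = 9 - \frac{3}{-1 + g}$ ($B{\left(g \right)} = 9 - \frac{3}{g - 1} = 9 - \frac{3}{-1 + g}$)
$n = - \frac{35}{2}$ ($n = -8 - \frac{3 \left(-4 + 3 \left(-5\right)\right)}{-1 - 5} = -8 - \frac{3 \left(-4 - 15\right)}{-6} = -8 - 3 \left(- \frac{1}{6}\right) \left(-19\right) = -8 - \frac{19}{2} = - \frac{35}{2} \approx -17.5$)
$- \frac{52}{92} + u n = - \frac{52}{92} + 30 \left(- \frac{35}{2}\right) = \left(-52\right) \frac{1}{92} - 525 = - \frac{13}{23} - 525 = - \frac{12088}{23}$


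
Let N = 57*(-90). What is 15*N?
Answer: -76950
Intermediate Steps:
N = -5130
15*N = 15*(-5130) = -76950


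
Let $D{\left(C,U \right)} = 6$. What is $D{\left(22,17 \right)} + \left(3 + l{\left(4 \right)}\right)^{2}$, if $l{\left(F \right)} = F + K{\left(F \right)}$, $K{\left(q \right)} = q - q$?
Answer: $55$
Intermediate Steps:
$K{\left(q \right)} = 0$
$l{\left(F \right)} = F$ ($l{\left(F \right)} = F + 0 = F$)
$D{\left(22,17 \right)} + \left(3 + l{\left(4 \right)}\right)^{2} = 6 + \left(3 + 4\right)^{2} = 6 + 7^{2} = 6 + 49 = 55$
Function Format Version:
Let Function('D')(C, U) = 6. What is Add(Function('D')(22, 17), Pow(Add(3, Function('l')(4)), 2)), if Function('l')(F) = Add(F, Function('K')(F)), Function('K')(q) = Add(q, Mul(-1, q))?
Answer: 55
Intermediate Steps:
Function('K')(q) = 0
Function('l')(F) = F (Function('l')(F) = Add(F, 0) = F)
Add(Function('D')(22, 17), Pow(Add(3, Function('l')(4)), 2)) = Add(6, Pow(Add(3, 4), 2)) = Add(6, Pow(7, 2)) = Add(6, 49) = 55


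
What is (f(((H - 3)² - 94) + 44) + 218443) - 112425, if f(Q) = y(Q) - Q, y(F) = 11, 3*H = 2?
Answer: 954662/9 ≈ 1.0607e+5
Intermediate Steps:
H = ⅔ (H = (⅓)*2 = ⅔ ≈ 0.66667)
f(Q) = 11 - Q
(f(((H - 3)² - 94) + 44) + 218443) - 112425 = ((11 - (((⅔ - 3)² - 94) + 44)) + 218443) - 112425 = ((11 - (((-7/3)² - 94) + 44)) + 218443) - 112425 = ((11 - ((49/9 - 94) + 44)) + 218443) - 112425 = ((11 - (-797/9 + 44)) + 218443) - 112425 = ((11 - 1*(-401/9)) + 218443) - 112425 = ((11 + 401/9) + 218443) - 112425 = (500/9 + 218443) - 112425 = 1966487/9 - 112425 = 954662/9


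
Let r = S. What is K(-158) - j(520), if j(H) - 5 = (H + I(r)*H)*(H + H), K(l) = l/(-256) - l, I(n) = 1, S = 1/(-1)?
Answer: -138425137/128 ≈ -1.0814e+6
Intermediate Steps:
S = -1
r = -1
K(l) = -257*l/256 (K(l) = l*(-1/256) - l = -l/256 - l = -257*l/256)
j(H) = 5 + 4*H² (j(H) = 5 + (H + 1*H)*(H + H) = 5 + (H + H)*(2*H) = 5 + (2*H)*(2*H) = 5 + 4*H²)
K(-158) - j(520) = -257/256*(-158) - (5 + 4*520²) = 20303/128 - (5 + 4*270400) = 20303/128 - (5 + 1081600) = 20303/128 - 1*1081605 = 20303/128 - 1081605 = -138425137/128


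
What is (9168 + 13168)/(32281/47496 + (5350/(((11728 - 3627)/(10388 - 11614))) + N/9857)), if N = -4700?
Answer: -84712173657211392/3069991908894883 ≈ -27.594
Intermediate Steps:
(9168 + 13168)/(32281/47496 + (5350/(((11728 - 3627)/(10388 - 11614))) + N/9857)) = (9168 + 13168)/(32281/47496 + (5350/(((11728 - 3627)/(10388 - 11614))) - 4700/9857)) = 22336/(32281*(1/47496) + (5350/((8101/(-1226))) - 4700*1/9857)) = 22336/(32281/47496 + (5350/((8101*(-1/1226))) - 4700/9857)) = 22336/(32281/47496 + (5350/(-8101/1226) - 4700/9857)) = 22336/(32281/47496 + (5350*(-1226/8101) - 4700/9857)) = 22336/(32281/47496 + (-6559100/8101 - 4700/9857)) = 22336/(32281/47496 - 64691123400/79851557) = 22336/(-3069991908894883/3792629551272) = 22336*(-3792629551272/3069991908894883) = -84712173657211392/3069991908894883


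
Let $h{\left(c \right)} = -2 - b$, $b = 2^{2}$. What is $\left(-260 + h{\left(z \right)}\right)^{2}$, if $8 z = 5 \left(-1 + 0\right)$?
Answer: $70756$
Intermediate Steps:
$b = 4$
$z = - \frac{5}{8}$ ($z = \frac{5 \left(-1 + 0\right)}{8} = \frac{5 \left(-1\right)}{8} = \frac{1}{8} \left(-5\right) = - \frac{5}{8} \approx -0.625$)
$h{\left(c \right)} = -6$ ($h{\left(c \right)} = -2 - 4 = -6$)
$\left(-260 + h{\left(z \right)}\right)^{2} = \left(-260 - 6\right)^{2} = \left(-266\right)^{2} = 70756$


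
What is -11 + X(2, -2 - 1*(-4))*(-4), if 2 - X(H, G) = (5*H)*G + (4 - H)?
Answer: 69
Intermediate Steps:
X(H, G) = -2 + H - 5*G*H (X(H, G) = 2 - ((5*H)*G + (4 - H)) = 2 - (5*G*H + (4 - H)) = 2 - (4 - H + 5*G*H) = 2 + (-4 + H - 5*G*H) = -2 + H - 5*G*H)
-11 + X(2, -2 - 1*(-4))*(-4) = -11 + (-2 + 2 - 5*(-2 - 1*(-4))*2)*(-4) = -11 + (-2 + 2 - 5*(-2 + 4)*2)*(-4) = -11 + (-2 + 2 - 5*2*2)*(-4) = -11 + (-2 + 2 - 20)*(-4) = -11 - 20*(-4) = -11 + 80 = 69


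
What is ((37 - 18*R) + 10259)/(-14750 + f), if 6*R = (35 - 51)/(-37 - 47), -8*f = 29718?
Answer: -288272/517013 ≈ -0.55757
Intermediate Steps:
f = -14859/4 (f = -⅛*29718 = -14859/4 ≈ -3714.8)
R = 2/63 (R = ((35 - 51)/(-37 - 47))/6 = (-16/(-84))/6 = (-16*(-1/84))/6 = (⅙)*(4/21) = 2/63 ≈ 0.031746)
((37 - 18*R) + 10259)/(-14750 + f) = ((37 - 18*2/63) + 10259)/(-14750 - 14859/4) = ((37 - 4/7) + 10259)/(-73859/4) = (255/7 + 10259)*(-4/73859) = (72068/7)*(-4/73859) = -288272/517013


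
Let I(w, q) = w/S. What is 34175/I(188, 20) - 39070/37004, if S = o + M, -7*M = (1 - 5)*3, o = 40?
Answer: 46151900035/6087158 ≈ 7581.8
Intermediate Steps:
M = 12/7 (M = -(1 - 5)*3/7 = -(-4)*3/7 = -⅐*(-12) = 12/7 ≈ 1.7143)
S = 292/7 (S = 40 + 12/7 = 292/7 ≈ 41.714)
I(w, q) = 7*w/292 (I(w, q) = w/(292/7) = w*(7/292) = 7*w/292)
34175/I(188, 20) - 39070/37004 = 34175/(((7/292)*188)) - 39070/37004 = 34175/(329/73) - 39070*1/37004 = 34175*(73/329) - 19535/18502 = 2494775/329 - 19535/18502 = 46151900035/6087158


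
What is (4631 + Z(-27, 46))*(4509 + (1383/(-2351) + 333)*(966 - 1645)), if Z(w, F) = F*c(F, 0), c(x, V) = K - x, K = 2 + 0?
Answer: -1355738651487/2351 ≈ -5.7666e+8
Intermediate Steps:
K = 2
c(x, V) = 2 - x
Z(w, F) = F*(2 - F)
(4631 + Z(-27, 46))*(4509 + (1383/(-2351) + 333)*(966 - 1645)) = (4631 + 46*(2 - 1*46))*(4509 + (1383/(-2351) + 333)*(966 - 1645)) = (4631 + 46*(2 - 46))*(4509 + (1383*(-1/2351) + 333)*(-679)) = (4631 + 46*(-44))*(4509 + (-1383/2351 + 333)*(-679)) = (4631 - 2024)*(4509 + (781500/2351)*(-679)) = 2607*(4509 - 530638500/2351) = 2607*(-520037841/2351) = -1355738651487/2351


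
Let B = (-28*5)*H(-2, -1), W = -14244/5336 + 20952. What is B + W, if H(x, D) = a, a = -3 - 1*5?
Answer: 29440487/1334 ≈ 22069.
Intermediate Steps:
a = -8 (a = -3 - 5 = -8)
H(x, D) = -8
W = 27946407/1334 (W = -14244*1/5336 + 20952 = -3561/1334 + 20952 = 27946407/1334 ≈ 20949.)
B = 1120 (B = -28*5*(-8) = -4*35*(-8) = -140*(-8) = 1120)
B + W = 1120 + 27946407/1334 = 29440487/1334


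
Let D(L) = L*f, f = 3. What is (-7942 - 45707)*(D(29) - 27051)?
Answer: 1446591636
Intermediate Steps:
D(L) = 3*L (D(L) = L*3 = 3*L)
(-7942 - 45707)*(D(29) - 27051) = (-7942 - 45707)*(3*29 - 27051) = -53649*(87 - 27051) = -53649*(-26964) = 1446591636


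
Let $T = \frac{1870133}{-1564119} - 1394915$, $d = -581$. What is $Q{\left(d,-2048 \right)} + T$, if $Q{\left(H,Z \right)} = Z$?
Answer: $- \frac{2185018240730}{1564119} \approx -1.397 \cdot 10^{6}$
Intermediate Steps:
$T = - \frac{2181814925018}{1564119}$ ($T = 1870133 \left(- \frac{1}{1564119}\right) - 1394915 = - \frac{1870133}{1564119} - 1394915 = - \frac{2181814925018}{1564119} \approx -1.3949 \cdot 10^{6}$)
$Q{\left(d,-2048 \right)} + T = -2048 - \frac{2181814925018}{1564119} = - \frac{2185018240730}{1564119}$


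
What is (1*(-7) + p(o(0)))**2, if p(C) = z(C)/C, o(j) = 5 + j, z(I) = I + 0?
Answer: 36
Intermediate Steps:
z(I) = I
p(C) = 1 (p(C) = C/C = 1)
(1*(-7) + p(o(0)))**2 = (1*(-7) + 1)**2 = (-7 + 1)**2 = (-6)**2 = 36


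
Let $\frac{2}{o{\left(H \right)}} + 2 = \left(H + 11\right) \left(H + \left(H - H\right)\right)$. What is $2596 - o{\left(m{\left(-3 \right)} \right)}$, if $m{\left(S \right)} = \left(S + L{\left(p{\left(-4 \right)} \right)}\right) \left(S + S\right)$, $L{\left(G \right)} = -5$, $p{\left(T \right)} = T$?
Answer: $\frac{3673339}{1415} \approx 2596.0$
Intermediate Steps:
$m{\left(S \right)} = 2 S \left(-5 + S\right)$ ($m{\left(S \right)} = \left(S - 5\right) \left(S + S\right) = \left(-5 + S\right) 2 S = 2 S \left(-5 + S\right)$)
$o{\left(H \right)} = \frac{2}{-2 + H \left(11 + H\right)}$ ($o{\left(H \right)} = \frac{2}{-2 + \left(H + 11\right) \left(H + \left(H - H\right)\right)} = \frac{2}{-2 + \left(11 + H\right) \left(H + 0\right)} = \frac{2}{-2 + \left(11 + H\right) H} = \frac{2}{-2 + H \left(11 + H\right)}$)
$2596 - o{\left(m{\left(-3 \right)} \right)} = 2596 - \frac{2}{-2 + \left(2 \left(-3\right) \left(-5 - 3\right)\right)^{2} + 11 \cdot 2 \left(-3\right) \left(-5 - 3\right)} = 2596 - \frac{2}{-2 + \left(2 \left(-3\right) \left(-8\right)\right)^{2} + 11 \cdot 2 \left(-3\right) \left(-8\right)} = 2596 - \frac{2}{-2 + 48^{2} + 11 \cdot 48} = 2596 - \frac{2}{-2 + 2304 + 528} = 2596 - \frac{2}{2830} = 2596 - 2 \cdot \frac{1}{2830} = 2596 - \frac{1}{1415} = \frac{3673339}{1415}$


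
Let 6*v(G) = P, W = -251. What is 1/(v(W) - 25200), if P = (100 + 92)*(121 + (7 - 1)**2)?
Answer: -1/20176 ≈ -4.9564e-5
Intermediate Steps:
P = 30144 (P = 192*(121 + 6**2) = 192*(121 + 36) = 192*157 = 30144)
v(G) = 5024 (v(G) = (1/6)*30144 = 5024)
1/(v(W) - 25200) = 1/(5024 - 25200) = 1/(-20176) = -1/20176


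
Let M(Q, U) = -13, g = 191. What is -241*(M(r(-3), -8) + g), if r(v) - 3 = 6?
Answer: -42898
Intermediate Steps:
r(v) = 9 (r(v) = 3 + 6 = 9)
-241*(M(r(-3), -8) + g) = -241*(-13 + 191) = -241*178 = -42898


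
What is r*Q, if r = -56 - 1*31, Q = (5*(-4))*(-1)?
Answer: -1740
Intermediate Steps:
Q = 20 (Q = -20*(-1) = 20)
r = -87 (r = -56 - 31 = -87)
r*Q = -87*20 = -1740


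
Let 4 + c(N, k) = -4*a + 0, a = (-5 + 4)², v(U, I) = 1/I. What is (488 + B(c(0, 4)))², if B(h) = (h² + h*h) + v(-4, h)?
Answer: 24275329/64 ≈ 3.7930e+5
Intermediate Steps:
a = 1 (a = (-1)² = 1)
c(N, k) = -8 (c(N, k) = -4 + (-4*1 + 0) = -4 + (-4 + 0) = -4 - 4 = -8)
B(h) = 1/h + 2*h² (B(h) = (h² + h*h) + 1/h = (h² + h²) + 1/h = 2*h² + 1/h = 1/h + 2*h²)
(488 + B(c(0, 4)))² = (488 + (1 + 2*(-8)³)/(-8))² = (488 - (1 + 2*(-512))/8)² = (488 - (1 - 1024)/8)² = (488 - ⅛*(-1023))² = (488 + 1023/8)² = (4927/8)² = 24275329/64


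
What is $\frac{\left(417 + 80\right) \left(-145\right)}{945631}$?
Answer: $- \frac{72065}{945631} \approx -0.076208$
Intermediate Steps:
$\frac{\left(417 + 80\right) \left(-145\right)}{945631} = 497 \left(-145\right) \frac{1}{945631} = \left(-72065\right) \frac{1}{945631} = - \frac{72065}{945631}$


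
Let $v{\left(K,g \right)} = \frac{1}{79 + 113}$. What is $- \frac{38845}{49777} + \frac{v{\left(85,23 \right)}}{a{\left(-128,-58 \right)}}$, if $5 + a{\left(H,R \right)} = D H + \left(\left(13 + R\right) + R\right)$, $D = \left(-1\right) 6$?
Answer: $- \frac{4922388623}{6307741440} \approx -0.78037$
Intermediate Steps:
$v{\left(K,g \right)} = \frac{1}{192}$
$D = -6$
$a{\left(H,R \right)} = 8 - 6 H + 2 R$ ($a{\left(H,R \right)} = -5 - \left(-13 - 2 R + 6 H\right) = -5 + \left(13 - 6 H + 2 R\right) = 8 - 6 H + 2 R$)
$- \frac{38845}{49777} + \frac{v{\left(85,23 \right)}}{a{\left(-128,-58 \right)}} = - \frac{38845}{49777} + \frac{1}{192 \left(8 - -768 + 2 \left(-58\right)\right)} = \left(-38845\right) \frac{1}{49777} + \frac{1}{192 \left(8 + 768 - 116\right)} = - \frac{38845}{49777} + \frac{1}{192 \cdot 660} = - \frac{38845}{49777} + \frac{1}{192} \cdot \frac{1}{660} = - \frac{38845}{49777} + \frac{1}{126720} = - \frac{4922388623}{6307741440}$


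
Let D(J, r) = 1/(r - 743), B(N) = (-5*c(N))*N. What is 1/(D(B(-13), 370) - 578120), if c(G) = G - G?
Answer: -373/215638761 ≈ -1.7297e-6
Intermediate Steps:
c(G) = 0
B(N) = 0 (B(N) = (-5*0)*N = 0*N = 0)
D(J, r) = 1/(-743 + r)
1/(D(B(-13), 370) - 578120) = 1/(1/(-743 + 370) - 578120) = 1/(1/(-373) - 578120) = 1/(-1/373 - 578120) = 1/(-215638761/373) = -373/215638761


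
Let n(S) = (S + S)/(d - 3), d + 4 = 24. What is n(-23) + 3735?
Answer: 63449/17 ≈ 3732.3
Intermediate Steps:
d = 20 (d = -4 + 24 = 20)
n(S) = 2*S/17 (n(S) = (S + S)/(20 - 3) = (2*S)/17 = (2*S)*(1/17) = 2*S/17)
n(-23) + 3735 = (2/17)*(-23) + 3735 = -46/17 + 3735 = 63449/17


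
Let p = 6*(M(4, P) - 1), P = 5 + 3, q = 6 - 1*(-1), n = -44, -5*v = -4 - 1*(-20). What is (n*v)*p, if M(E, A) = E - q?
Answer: -16896/5 ≈ -3379.2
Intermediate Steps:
v = -16/5 (v = -(-4 - 1*(-20))/5 = -(-4 + 20)/5 = -1/5*16 = -16/5 ≈ -3.2000)
q = 7 (q = 6 + 1 = 7)
P = 8
M(E, A) = -7 + E (M(E, A) = E - 1*7 = E - 7 = -7 + E)
p = -24 (p = 6*((-7 + 4) - 1) = 6*(-3 - 1) = 6*(-4) = -24)
(n*v)*p = -44*(-16/5)*(-24) = (704/5)*(-24) = -16896/5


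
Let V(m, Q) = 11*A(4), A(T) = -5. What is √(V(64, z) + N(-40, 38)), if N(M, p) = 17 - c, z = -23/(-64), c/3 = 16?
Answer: I*√86 ≈ 9.2736*I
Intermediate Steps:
c = 48 (c = 3*16 = 48)
z = 23/64 (z = -23*(-1/64) = 23/64 ≈ 0.35938)
N(M, p) = -31 (N(M, p) = 17 - 1*48 = 17 - 48 = -31)
V(m, Q) = -55 (V(m, Q) = 11*(-5) = -55)
√(V(64, z) + N(-40, 38)) = √(-55 - 31) = √(-86) = I*√86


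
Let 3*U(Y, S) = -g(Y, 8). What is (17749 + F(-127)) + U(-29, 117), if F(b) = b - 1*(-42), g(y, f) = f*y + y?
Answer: 17751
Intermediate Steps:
g(y, f) = y + f*y
F(b) = 42 + b (F(b) = b + 42 = 42 + b)
U(Y, S) = -3*Y (U(Y, S) = (-Y*(1 + 8))/3 = (-Y*9)/3 = (-9*Y)/3 = -3*Y)
(17749 + F(-127)) + U(-29, 117) = (17749 + (42 - 127)) - 3*(-29) = (17749 - 85) + 87 = 17664 + 87 = 17751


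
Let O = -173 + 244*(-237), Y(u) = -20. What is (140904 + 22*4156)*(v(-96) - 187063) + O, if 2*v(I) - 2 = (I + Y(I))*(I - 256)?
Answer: -38717923057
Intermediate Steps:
v(I) = 1 + (-256 + I)*(-20 + I)/2 (v(I) = 1 + ((I - 20)*(I - 256))/2 = 1 + ((-20 + I)*(-256 + I))/2 = 1 + ((-256 + I)*(-20 + I))/2 = 1 + (-256 + I)*(-20 + I)/2)
O = -58001 (O = -173 - 57828 = -58001)
(140904 + 22*4156)*(v(-96) - 187063) + O = (140904 + 22*4156)*((2561 + (1/2)*(-96)**2 - 138*(-96)) - 187063) - 58001 = (140904 + 91432)*((2561 + (1/2)*9216 + 13248) - 187063) - 58001 = 232336*((2561 + 4608 + 13248) - 187063) - 58001 = 232336*(20417 - 187063) - 58001 = 232336*(-166646) - 58001 = -38717865056 - 58001 = -38717923057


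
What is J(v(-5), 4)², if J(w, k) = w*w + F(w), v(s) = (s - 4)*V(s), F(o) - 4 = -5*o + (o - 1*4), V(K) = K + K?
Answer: 59907600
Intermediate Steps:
V(K) = 2*K
F(o) = -4*o (F(o) = 4 + (-5*o + (o - 1*4)) = 4 + (-5*o + (o - 4)) = 4 + (-5*o + (-4 + o)) = 4 + (-4 - 4*o) = -4*o)
v(s) = 2*s*(-4 + s) (v(s) = (s - 4)*(2*s) = (-4 + s)*(2*s) = 2*s*(-4 + s))
J(w, k) = w² - 4*w (J(w, k) = w*w - 4*w = w² - 4*w)
J(v(-5), 4)² = ((2*(-5)*(-4 - 5))*(-4 + 2*(-5)*(-4 - 5)))² = ((2*(-5)*(-9))*(-4 + 2*(-5)*(-9)))² = (90*(-4 + 90))² = (90*86)² = 7740² = 59907600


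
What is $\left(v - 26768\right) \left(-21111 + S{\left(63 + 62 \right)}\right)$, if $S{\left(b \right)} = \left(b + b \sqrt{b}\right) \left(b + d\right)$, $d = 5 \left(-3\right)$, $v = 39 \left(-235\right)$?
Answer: $264502813 - 2470393750 \sqrt{5} \approx -5.2595 \cdot 10^{9}$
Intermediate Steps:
$v = -9165$
$d = -15$
$S{\left(b \right)} = \left(-15 + b\right) \left(b + b^{\frac{3}{2}}\right)$ ($S{\left(b \right)} = \left(b + b \sqrt{b}\right) \left(b - 15\right) = \left(b + b^{\frac{3}{2}}\right) \left(-15 + b\right) = \left(-15 + b\right) \left(b + b^{\frac{3}{2}}\right)$)
$\left(v - 26768\right) \left(-21111 + S{\left(63 + 62 \right)}\right) = \left(-9165 - 26768\right) \left(-21111 - \left(- \left(63 + 62\right)^{2} - \left(63 + 62\right)^{\frac{5}{2}} + 15 \left(63 + 62\right)^{\frac{3}{2}} + 15 \left(63 + 62\right)\right)\right) = - 35933 \left(-21111 - \left(1875 - 15625 - 78125 \sqrt{5} + 9375 \sqrt{5}\right)\right) = - 35933 \left(-21111 + \left(15625 + 78125 \sqrt{5} - 1875 - 15 \cdot 625 \sqrt{5}\right)\right) = - 35933 \left(-21111 + \left(15625 + 78125 \sqrt{5} - 1875 - 9375 \sqrt{5}\right)\right) = - 35933 \left(-21111 + \left(13750 + 68750 \sqrt{5}\right)\right) = - 35933 \left(-7361 + 68750 \sqrt{5}\right) = 264502813 - 2470393750 \sqrt{5}$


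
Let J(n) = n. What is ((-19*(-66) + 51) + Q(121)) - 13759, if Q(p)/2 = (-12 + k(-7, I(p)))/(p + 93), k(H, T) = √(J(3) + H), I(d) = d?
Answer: -1332590/107 + 2*I/107 ≈ -12454.0 + 0.018692*I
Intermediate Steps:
k(H, T) = √(3 + H)
Q(p) = 2*(-12 + 2*I)/(93 + p) (Q(p) = 2*((-12 + √(3 - 7))/(p + 93)) = 2*((-12 + √(-4))/(93 + p)) = 2*((-12 + 2*I)/(93 + p)) = 2*(-12 + 2*I)/(93 + p))
((-19*(-66) + 51) + Q(121)) - 13759 = ((-19*(-66) + 51) + 4*(-6 + I)/(93 + 121)) - 13759 = ((1254 + 51) + 4*(-6 + I)/214) - 13759 = (1305 + 4*(1/214)*(-6 + I)) - 13759 = (1305 + (-12/107 + 2*I/107)) - 13759 = (139623/107 + 2*I/107) - 13759 = -1332590/107 + 2*I/107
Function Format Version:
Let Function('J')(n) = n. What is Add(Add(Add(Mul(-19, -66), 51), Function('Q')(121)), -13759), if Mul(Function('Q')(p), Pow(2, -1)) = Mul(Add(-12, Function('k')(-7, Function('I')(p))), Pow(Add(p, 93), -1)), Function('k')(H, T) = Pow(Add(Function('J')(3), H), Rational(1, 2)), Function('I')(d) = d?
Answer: Add(Rational(-1332590, 107), Mul(Rational(2, 107), I)) ≈ Add(-12454., Mul(0.018692, I))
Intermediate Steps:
Function('k')(H, T) = Pow(Add(3, H), Rational(1, 2))
Function('Q')(p) = Mul(2, Pow(Add(93, p), -1), Add(-12, Mul(2, I))) (Function('Q')(p) = Mul(2, Mul(Add(-12, Pow(Add(3, -7), Rational(1, 2))), Pow(Add(p, 93), -1))) = Mul(2, Mul(Add(-12, Pow(-4, Rational(1, 2))), Pow(Add(93, p), -1))) = Mul(2, Mul(Add(-12, Mul(2, I)), Pow(Add(93, p), -1))) = Mul(2, Mul(Pow(Add(93, p), -1), Add(-12, Mul(2, I)))) = Mul(2, Pow(Add(93, p), -1), Add(-12, Mul(2, I))))
Add(Add(Add(Mul(-19, -66), 51), Function('Q')(121)), -13759) = Add(Add(Add(Mul(-19, -66), 51), Mul(4, Pow(Add(93, 121), -1), Add(-6, I))), -13759) = Add(Add(Add(1254, 51), Mul(4, Pow(214, -1), Add(-6, I))), -13759) = Add(Add(1305, Mul(4, Rational(1, 214), Add(-6, I))), -13759) = Add(Add(1305, Add(Rational(-12, 107), Mul(Rational(2, 107), I))), -13759) = Add(Add(Rational(139623, 107), Mul(Rational(2, 107), I)), -13759) = Add(Rational(-1332590, 107), Mul(Rational(2, 107), I))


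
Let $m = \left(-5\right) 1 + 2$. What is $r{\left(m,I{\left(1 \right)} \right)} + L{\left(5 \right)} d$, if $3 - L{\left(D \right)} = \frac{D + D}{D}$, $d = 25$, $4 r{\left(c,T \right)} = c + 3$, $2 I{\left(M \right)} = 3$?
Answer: $25$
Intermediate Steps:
$m = -3$ ($m = -5 + 2 = -3$)
$I{\left(M \right)} = \frac{3}{2}$ ($I{\left(M \right)} = \frac{1}{2} \cdot 3 = \frac{3}{2}$)
$r{\left(c,T \right)} = \frac{3}{4} + \frac{c}{4}$ ($r{\left(c,T \right)} = \frac{c + 3}{4} = \frac{3 + c}{4} = \frac{3}{4} + \frac{c}{4}$)
$L{\left(D \right)} = 1$ ($L{\left(D \right)} = 3 - \frac{D + D}{D} = 3 - \frac{2 D}{D} = 3 - 2 = 1$)
$r{\left(m,I{\left(1 \right)} \right)} + L{\left(5 \right)} d = \left(\frac{3}{4} + \frac{1}{4} \left(-3\right)\right) + 1 \cdot 25 = \left(\frac{3}{4} - \frac{3}{4}\right) + 25 = 0 + 25 = 25$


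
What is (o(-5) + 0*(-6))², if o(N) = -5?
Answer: 25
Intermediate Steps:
(o(-5) + 0*(-6))² = (-5 + 0*(-6))² = (-5 + 0)² = (-5)² = 25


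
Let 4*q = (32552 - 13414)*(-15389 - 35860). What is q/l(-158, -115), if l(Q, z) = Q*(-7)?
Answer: -70057383/316 ≈ -2.2170e+5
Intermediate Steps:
l(Q, z) = -7*Q
q = -490401681/2 (q = ((32552 - 13414)*(-15389 - 35860))/4 = (19138*(-51249))/4 = (¼)*(-980803362) = -490401681/2 ≈ -2.4520e+8)
q/l(-158, -115) = -490401681/(2*((-7*(-158)))) = -490401681/2/1106 = -490401681/2*1/1106 = -70057383/316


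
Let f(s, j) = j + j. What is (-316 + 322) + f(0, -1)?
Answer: 4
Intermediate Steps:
f(s, j) = 2*j
(-316 + 322) + f(0, -1) = (-316 + 322) + 2*(-1) = 6 - 2 = 4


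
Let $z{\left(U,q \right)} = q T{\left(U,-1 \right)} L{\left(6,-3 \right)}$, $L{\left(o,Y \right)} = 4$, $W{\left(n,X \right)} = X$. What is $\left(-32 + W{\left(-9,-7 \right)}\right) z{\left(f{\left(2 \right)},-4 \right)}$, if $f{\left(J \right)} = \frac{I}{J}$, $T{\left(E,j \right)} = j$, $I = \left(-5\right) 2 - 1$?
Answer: $-624$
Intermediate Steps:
$I = -11$ ($I = -10 - 1 = -11$)
$f{\left(J \right)} = - \frac{11}{J}$
$z{\left(U,q \right)} = - 4 q$ ($z{\left(U,q \right)} = q \left(-1\right) 4 = - q 4 = - 4 q$)
$\left(-32 + W{\left(-9,-7 \right)}\right) z{\left(f{\left(2 \right)},-4 \right)} = \left(-32 - 7\right) \left(\left(-4\right) \left(-4\right)\right) = \left(-39\right) 16 = -624$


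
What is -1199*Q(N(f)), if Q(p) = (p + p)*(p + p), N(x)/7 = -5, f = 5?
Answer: -5875100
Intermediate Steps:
N(x) = -35 (N(x) = 7*(-5) = -35)
Q(p) = 4*p² (Q(p) = (2*p)*(2*p) = 4*p²)
-1199*Q(N(f)) = -4796*(-35)² = -4796*1225 = -1199*4900 = -5875100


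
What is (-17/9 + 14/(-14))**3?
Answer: -17576/729 ≈ -24.110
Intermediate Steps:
(-17/9 + 14/(-14))**3 = (-17*1/9 + 14*(-1/14))**3 = (-17/9 - 1)**3 = (-26/9)**3 = -17576/729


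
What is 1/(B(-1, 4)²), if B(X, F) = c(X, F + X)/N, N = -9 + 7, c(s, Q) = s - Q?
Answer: ¼ ≈ 0.25000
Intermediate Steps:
N = -2
B(X, F) = F/2 (B(X, F) = (X - (F + X))/(-2) = (X + (-F - X))*(-½) = -F*(-½) = F/2)
1/(B(-1, 4)²) = 1/(((½)*4)²) = 1/(2²) = 1/4 = ¼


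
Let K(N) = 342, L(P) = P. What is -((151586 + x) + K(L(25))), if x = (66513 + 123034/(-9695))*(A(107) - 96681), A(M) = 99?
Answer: 62266922485622/9695 ≈ 6.4226e+9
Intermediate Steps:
x = -62268395427582/9695 (x = (66513 + 123034/(-9695))*(99 - 96681) = (66513 + 123034*(-1/9695))*(-96582) = (66513 - 123034/9695)*(-96582) = (644720501/9695)*(-96582) = -62268395427582/9695 ≈ -6.4227e+9)
-((151586 + x) + K(L(25))) = -((151586 - 62268395427582/9695) + 342) = -(-62266925801312/9695 + 342) = -1*(-62266922485622/9695) = 62266922485622/9695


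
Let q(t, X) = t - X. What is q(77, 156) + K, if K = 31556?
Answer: 31477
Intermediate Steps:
q(77, 156) + K = (77 - 1*156) + 31556 = (77 - 156) + 31556 = -79 + 31556 = 31477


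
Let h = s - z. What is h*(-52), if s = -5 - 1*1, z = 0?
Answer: 312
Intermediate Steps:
s = -6 (s = -5 - 1 = -6)
h = -6 (h = -6 - 1*0 = -6 + 0 = -6)
h*(-52) = -6*(-52) = 312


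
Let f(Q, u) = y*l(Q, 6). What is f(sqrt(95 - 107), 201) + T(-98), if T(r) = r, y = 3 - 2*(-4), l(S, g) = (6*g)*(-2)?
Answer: -890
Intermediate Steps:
l(S, g) = -12*g
y = 11 (y = 3 + 8 = 11)
f(Q, u) = -792 (f(Q, u) = 11*(-12*6) = 11*(-72) = -792)
f(sqrt(95 - 107), 201) + T(-98) = -792 - 98 = -890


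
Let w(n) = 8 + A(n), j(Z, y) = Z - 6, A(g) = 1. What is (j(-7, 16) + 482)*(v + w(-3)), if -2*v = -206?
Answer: 52528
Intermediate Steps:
v = 103 (v = -½*(-206) = 103)
j(Z, y) = -6 + Z
w(n) = 9 (w(n) = 8 + 1 = 9)
(j(-7, 16) + 482)*(v + w(-3)) = ((-6 - 7) + 482)*(103 + 9) = (-13 + 482)*112 = 469*112 = 52528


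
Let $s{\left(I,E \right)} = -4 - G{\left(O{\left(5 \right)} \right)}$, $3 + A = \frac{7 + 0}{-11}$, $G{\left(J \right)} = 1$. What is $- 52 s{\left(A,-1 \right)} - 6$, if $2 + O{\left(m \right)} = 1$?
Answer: $254$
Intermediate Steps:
$O{\left(m \right)} = -1$ ($O{\left(m \right)} = -2 + 1 = -1$)
$A = - \frac{40}{11}$ ($A = -3 + \frac{7 + 0}{-11} = -3 + 7 \left(- \frac{1}{11}\right) = -3 - \frac{7}{11} = - \frac{40}{11} \approx -3.6364$)
$s{\left(I,E \right)} = -5$ ($s{\left(I,E \right)} = -4 - 1 = -5$)
$- 52 s{\left(A,-1 \right)} - 6 = \left(-52\right) \left(-5\right) - 6 = 260 - 6 = 254$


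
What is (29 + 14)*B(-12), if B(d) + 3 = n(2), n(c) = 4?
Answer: 43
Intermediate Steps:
B(d) = 1 (B(d) = -3 + 4 = 1)
(29 + 14)*B(-12) = (29 + 14)*1 = 43*1 = 43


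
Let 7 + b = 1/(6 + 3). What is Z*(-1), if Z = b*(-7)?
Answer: -434/9 ≈ -48.222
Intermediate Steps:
b = -62/9 (b = -7 + 1/(6 + 3) = -7 + 1/9 = -62/9 ≈ -6.8889)
Z = 434/9 (Z = -62/9*(-7) = 434/9 ≈ 48.222)
Z*(-1) = (434/9)*(-1) = -434/9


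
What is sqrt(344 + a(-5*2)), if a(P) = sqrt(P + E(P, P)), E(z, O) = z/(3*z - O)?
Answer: sqrt(1376 + 2*I*sqrt(38))/2 ≈ 18.547 + 0.08309*I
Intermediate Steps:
E(z, O) = z/(-O + 3*z)
a(P) = sqrt(1/2 + P) (a(P) = sqrt(P + P/(-P + 3*P)) = sqrt(P + P/((2*P))) = sqrt(P + P*(1/(2*P))) = sqrt(P + 1/2) = sqrt(1/2 + P))
sqrt(344 + a(-5*2)) = sqrt(344 + sqrt(2 + 4*(-5*2))/2) = sqrt(344 + sqrt(2 + 4*(-10))/2) = sqrt(344 + sqrt(2 - 40)/2) = sqrt(344 + sqrt(-38)/2) = sqrt(344 + (I*sqrt(38))/2) = sqrt(344 + I*sqrt(38)/2)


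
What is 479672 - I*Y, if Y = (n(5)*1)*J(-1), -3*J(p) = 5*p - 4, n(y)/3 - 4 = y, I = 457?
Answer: 442655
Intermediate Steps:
n(y) = 12 + 3*y
J(p) = 4/3 - 5*p/3 (J(p) = -(5*p - 4)/3 = -(-4 + 5*p)/3 = 4/3 - 5*p/3)
Y = 81 (Y = ((12 + 3*5)*1)*(4/3 - 5/3*(-1)) = ((12 + 15)*1)*(4/3 + 5/3) = (27*1)*3 = 27*3 = 81)
479672 - I*Y = 479672 - 457*81 = 479672 - 1*37017 = 479672 - 37017 = 442655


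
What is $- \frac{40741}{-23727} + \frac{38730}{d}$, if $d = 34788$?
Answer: $\frac{389374103}{137569146} \approx 2.8304$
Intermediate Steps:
$- \frac{40741}{-23727} + \frac{38730}{d} = - \frac{40741}{-23727} + \frac{38730}{34788} = \left(-40741\right) \left(- \frac{1}{23727}\right) + 38730 \cdot \frac{1}{34788} = \frac{40741}{23727} + \frac{6455}{5798} = \frac{389374103}{137569146}$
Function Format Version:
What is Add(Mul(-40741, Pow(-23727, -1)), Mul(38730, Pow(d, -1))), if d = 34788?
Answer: Rational(389374103, 137569146) ≈ 2.8304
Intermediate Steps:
Add(Mul(-40741, Pow(-23727, -1)), Mul(38730, Pow(d, -1))) = Add(Mul(-40741, Pow(-23727, -1)), Mul(38730, Pow(34788, -1))) = Add(Mul(-40741, Rational(-1, 23727)), Mul(38730, Rational(1, 34788))) = Add(Rational(40741, 23727), Rational(6455, 5798)) = Rational(389374103, 137569146)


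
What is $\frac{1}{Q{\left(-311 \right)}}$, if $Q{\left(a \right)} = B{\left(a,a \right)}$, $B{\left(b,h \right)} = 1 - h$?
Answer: $\frac{1}{312} \approx 0.0032051$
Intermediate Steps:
$Q{\left(a \right)} = 1 - a$
$\frac{1}{Q{\left(-311 \right)}} = \frac{1}{1 - -311} = \frac{1}{1 + 311} = \frac{1}{312}$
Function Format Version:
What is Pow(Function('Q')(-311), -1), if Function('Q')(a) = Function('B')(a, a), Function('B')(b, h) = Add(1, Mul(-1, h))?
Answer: Rational(1, 312) ≈ 0.0032051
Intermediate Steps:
Function('Q')(a) = Add(1, Mul(-1, a))
Pow(Function('Q')(-311), -1) = Pow(Add(1, Mul(-1, -311)), -1) = Pow(Add(1, 311), -1) = Pow(312, -1) = Rational(1, 312)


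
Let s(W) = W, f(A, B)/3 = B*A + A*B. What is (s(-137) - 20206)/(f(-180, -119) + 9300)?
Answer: -6781/45940 ≈ -0.14761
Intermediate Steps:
f(A, B) = 6*A*B (f(A, B) = 3*(B*A + A*B) = 3*(A*B + A*B) = 3*(2*A*B) = 6*A*B)
(s(-137) - 20206)/(f(-180, -119) + 9300) = (-137 - 20206)/(6*(-180)*(-119) + 9300) = -20343/(128520 + 9300) = -20343/137820 = -20343*1/137820 = -6781/45940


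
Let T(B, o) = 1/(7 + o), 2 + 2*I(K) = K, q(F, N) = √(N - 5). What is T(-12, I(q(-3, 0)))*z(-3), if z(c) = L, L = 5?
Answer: 120/149 - 10*I*√5/149 ≈ 0.80537 - 0.15007*I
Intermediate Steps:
q(F, N) = √(-5 + N)
z(c) = 5
I(K) = -1 + K/2
T(-12, I(q(-3, 0)))*z(-3) = 5/(7 + (-1 + √(-5 + 0)/2)) = 5/(7 + (-1 + √(-5)/2)) = 5/(7 + (-1 + (I*√5)/2)) = 5/(7 + (-1 + I*√5/2)) = 5/(6 + I*√5/2)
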